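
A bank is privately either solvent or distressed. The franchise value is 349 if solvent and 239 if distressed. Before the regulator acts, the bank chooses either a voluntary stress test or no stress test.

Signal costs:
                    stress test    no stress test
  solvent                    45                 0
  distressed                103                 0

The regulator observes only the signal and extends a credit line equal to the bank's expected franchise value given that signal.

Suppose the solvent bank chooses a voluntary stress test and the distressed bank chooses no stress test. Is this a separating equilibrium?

No

If types separate, stress test earns payment 349 and no stress test earns 239.
Solvent: stress test gives 349 − 45 = 304; no stress test gives 239 − 0 = 239. No deviation. ✓
Distressed: no stress test gives 239 − 0 = 239; stress test gives 349 − 103 = 246. Would deviate. ✗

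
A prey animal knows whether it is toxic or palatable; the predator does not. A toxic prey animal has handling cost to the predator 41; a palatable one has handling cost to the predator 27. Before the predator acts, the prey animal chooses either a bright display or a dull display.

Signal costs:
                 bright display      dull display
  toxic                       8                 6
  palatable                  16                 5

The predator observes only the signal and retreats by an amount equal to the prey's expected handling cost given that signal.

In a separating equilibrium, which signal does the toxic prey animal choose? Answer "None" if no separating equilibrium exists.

Try toxic → bright display, palatable → dull display:
  If types separate, bright display earns payment 41 and dull display earns 27.
  Toxic: bright display gives 41 − 8 = 33; dull display gives 27 − 6 = 21. No deviation. ✓
  Palatable: dull display gives 27 − 5 = 22; bright display gives 41 − 16 = 25. Would deviate. ✗
Try toxic → dull display, palatable → bright display:
  If types separate, dull display earns payment 41 and bright display earns 27.
  Toxic: dull display gives 41 − 6 = 35; bright display gives 27 − 8 = 19. No deviation. ✓
  Palatable: bright display gives 27 − 16 = 11; dull display gives 41 − 5 = 36. Would deviate. ✗
Neither assignment is incentive-compatible.

None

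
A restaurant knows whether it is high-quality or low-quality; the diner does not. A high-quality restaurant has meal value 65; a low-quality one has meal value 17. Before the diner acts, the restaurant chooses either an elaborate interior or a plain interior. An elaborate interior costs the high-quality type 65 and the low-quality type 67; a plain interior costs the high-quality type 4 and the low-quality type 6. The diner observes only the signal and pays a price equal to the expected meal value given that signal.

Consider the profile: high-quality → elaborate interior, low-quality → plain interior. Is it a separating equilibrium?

No

Under separation the diner infers type exactly: elaborate interior → high-quality (pays 65), plain interior → low-quality (pays 17).
High-quality: elaborate interior gives 65 − 65 = 0; plain interior gives 17 − 4 = 13. Would deviate. ✗
Low-quality: plain interior gives 17 − 6 = 11; elaborate interior gives 65 − 67 = -2. No deviation. ✓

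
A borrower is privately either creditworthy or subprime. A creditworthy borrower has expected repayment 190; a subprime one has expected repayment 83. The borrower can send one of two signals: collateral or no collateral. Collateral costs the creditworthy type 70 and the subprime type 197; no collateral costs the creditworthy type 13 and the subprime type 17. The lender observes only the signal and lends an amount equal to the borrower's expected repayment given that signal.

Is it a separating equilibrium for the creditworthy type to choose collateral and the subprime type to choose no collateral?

Yes

Under separation the lender infers type exactly: collateral → creditworthy (pays 190), no collateral → subprime (pays 83).
Creditworthy: collateral gives 190 − 70 = 120; no collateral gives 83 − 13 = 70. No deviation. ✓
Subprime: no collateral gives 83 − 17 = 66; collateral gives 190 − 197 = -7. No deviation. ✓
Both incentive constraints hold.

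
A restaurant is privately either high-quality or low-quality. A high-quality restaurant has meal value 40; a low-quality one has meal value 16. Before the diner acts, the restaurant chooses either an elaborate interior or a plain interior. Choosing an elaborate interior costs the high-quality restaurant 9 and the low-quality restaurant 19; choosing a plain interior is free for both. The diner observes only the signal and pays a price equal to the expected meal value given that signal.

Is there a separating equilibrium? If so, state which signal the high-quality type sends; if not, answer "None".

Try high-quality → elaborate interior, low-quality → plain interior:
  If types separate, elaborate interior earns payment 40 and plain interior earns 16.
  High-quality: elaborate interior gives 40 − 9 = 31; plain interior gives 16 − 0 = 16. No deviation. ✓
  Low-quality: plain interior gives 16 − 0 = 16; elaborate interior gives 40 − 19 = 21. Would deviate. ✗
Try high-quality → plain interior, low-quality → elaborate interior:
  If types separate, plain interior earns payment 40 and elaborate interior earns 16.
  High-quality: plain interior gives 40 − 0 = 40; elaborate interior gives 16 − 9 = 7. No deviation. ✓
  Low-quality: elaborate interior gives 16 − 19 = -3; plain interior gives 40 − 0 = 40. Would deviate. ✗
Neither assignment is incentive-compatible.

None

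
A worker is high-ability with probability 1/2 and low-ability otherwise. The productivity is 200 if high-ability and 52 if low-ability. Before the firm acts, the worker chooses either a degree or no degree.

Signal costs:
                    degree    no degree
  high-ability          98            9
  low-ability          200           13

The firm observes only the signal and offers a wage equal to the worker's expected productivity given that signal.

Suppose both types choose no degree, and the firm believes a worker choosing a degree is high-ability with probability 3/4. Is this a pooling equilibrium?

Yes

At the pooled signal (no degree) the firm holds the prior 1/2 and pays 1/2·200 + 1/2·52 = 126. Off-path (degree) belief 3/4 gives 3/4·200 + 1/4·52 = 163.
High-ability: no degree gives 126 − 9 = 117; degree gives 163 − 98 = 65. Stays. ✓
Low-ability: no degree gives 126 − 13 = 113; degree gives 163 − 200 = -37. Stays. ✓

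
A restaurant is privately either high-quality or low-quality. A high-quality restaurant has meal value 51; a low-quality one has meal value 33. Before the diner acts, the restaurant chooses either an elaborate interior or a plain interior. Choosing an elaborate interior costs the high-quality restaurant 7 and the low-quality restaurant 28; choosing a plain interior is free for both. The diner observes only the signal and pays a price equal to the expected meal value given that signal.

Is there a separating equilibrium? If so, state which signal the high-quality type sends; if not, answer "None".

Try high-quality → elaborate interior, low-quality → plain interior:
  If types separate, elaborate interior earns payment 51 and plain interior earns 33.
  High-quality: elaborate interior gives 51 − 7 = 44; plain interior gives 33 − 0 = 33. No deviation. ✓
  Low-quality: plain interior gives 33 − 0 = 33; elaborate interior gives 51 − 28 = 23. No deviation. ✓
Both hold — the high-quality type sends elaborate interior.

elaborate interior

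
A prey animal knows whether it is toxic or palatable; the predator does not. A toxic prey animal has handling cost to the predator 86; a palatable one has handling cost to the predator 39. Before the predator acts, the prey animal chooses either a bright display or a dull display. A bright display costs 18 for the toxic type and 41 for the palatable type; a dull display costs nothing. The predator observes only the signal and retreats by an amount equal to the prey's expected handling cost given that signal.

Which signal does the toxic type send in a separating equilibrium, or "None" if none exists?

Try toxic → bright display, palatable → dull display:
  If types separate, bright display earns payment 86 and dull display earns 39.
  Toxic: bright display gives 86 − 18 = 68; dull display gives 39 − 0 = 39. No deviation. ✓
  Palatable: dull display gives 39 − 0 = 39; bright display gives 86 − 41 = 45. Would deviate. ✗
Try toxic → dull display, palatable → bright display:
  If types separate, dull display earns payment 86 and bright display earns 39.
  Toxic: dull display gives 86 − 0 = 86; bright display gives 39 − 18 = 21. No deviation. ✓
  Palatable: bright display gives 39 − 41 = -2; dull display gives 86 − 0 = 86. Would deviate. ✗
Neither assignment is incentive-compatible.

None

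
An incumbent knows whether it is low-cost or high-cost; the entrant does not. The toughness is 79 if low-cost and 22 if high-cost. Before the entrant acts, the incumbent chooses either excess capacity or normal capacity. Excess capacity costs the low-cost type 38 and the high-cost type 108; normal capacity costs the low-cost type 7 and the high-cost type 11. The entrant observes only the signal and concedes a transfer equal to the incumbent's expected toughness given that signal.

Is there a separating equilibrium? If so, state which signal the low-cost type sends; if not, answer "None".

Try low-cost → excess capacity, high-cost → normal capacity:
  If types separate, excess capacity earns payment 79 and normal capacity earns 22.
  Low-cost: excess capacity gives 79 − 38 = 41; normal capacity gives 22 − 7 = 15. No deviation. ✓
  High-cost: normal capacity gives 22 − 11 = 11; excess capacity gives 79 − 108 = -29. No deviation. ✓
Both hold — the low-cost type sends excess capacity.

excess capacity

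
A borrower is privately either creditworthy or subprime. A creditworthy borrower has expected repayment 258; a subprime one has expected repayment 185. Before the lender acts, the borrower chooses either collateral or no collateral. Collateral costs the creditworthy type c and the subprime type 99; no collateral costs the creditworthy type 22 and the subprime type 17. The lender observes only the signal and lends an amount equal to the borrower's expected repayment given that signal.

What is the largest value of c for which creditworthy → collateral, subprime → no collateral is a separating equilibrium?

95

Under separation: collateral → creditworthy (pays 258); no collateral → subprime (pays 185).
Subprime: 185 − 17 = 168 ≥ 258 − 99 = 159. Holds regardless of c. ✓
Creditworthy: 258 − c ≥ 185 − 22, so c ≤ 258 − 163 = 95.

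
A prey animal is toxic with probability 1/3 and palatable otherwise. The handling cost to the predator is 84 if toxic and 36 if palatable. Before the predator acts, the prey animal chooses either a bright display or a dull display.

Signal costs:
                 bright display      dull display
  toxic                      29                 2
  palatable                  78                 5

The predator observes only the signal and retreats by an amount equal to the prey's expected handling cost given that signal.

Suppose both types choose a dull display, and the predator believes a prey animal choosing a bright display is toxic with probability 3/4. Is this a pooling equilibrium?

On the equilibrium path (dull display) the predator holds the prior 1/3 and pays 1/3·84 + 2/3·36 = 52. Off-path (bright display) belief 3/4 gives 3/4·84 + 1/4·36 = 72.
Toxic: dull display gives 52 − 2 = 50; bright display gives 72 − 29 = 43. Stays. ✓
Palatable: dull display gives 52 − 5 = 47; bright display gives 72 − 78 = -6. Stays. ✓
Beliefs are Bayes-consistent on-path and both types best-respond.

Yes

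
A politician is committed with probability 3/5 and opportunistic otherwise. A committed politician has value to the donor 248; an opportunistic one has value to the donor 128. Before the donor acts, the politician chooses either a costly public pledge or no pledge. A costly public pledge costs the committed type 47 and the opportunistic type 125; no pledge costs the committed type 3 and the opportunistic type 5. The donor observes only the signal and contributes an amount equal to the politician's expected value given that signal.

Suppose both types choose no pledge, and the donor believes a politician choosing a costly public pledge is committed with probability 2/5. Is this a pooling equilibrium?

At the pooled signal (no pledge) the donor holds the prior 3/5 and pays 3/5·248 + 2/5·128 = 200. Off-path (pledge) belief 2/5 gives 2/5·248 + 3/5·128 = 176.
Committed: no pledge gives 200 − 3 = 197; pledge gives 176 − 47 = 129. Stays. ✓
Opportunistic: no pledge gives 200 − 5 = 195; pledge gives 176 − 125 = 51. Stays. ✓

Yes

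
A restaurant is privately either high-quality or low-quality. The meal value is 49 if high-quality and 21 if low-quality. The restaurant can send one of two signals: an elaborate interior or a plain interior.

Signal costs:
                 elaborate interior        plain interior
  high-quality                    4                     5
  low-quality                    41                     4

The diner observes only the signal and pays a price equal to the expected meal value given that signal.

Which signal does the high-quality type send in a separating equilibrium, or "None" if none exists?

Try high-quality → elaborate interior, low-quality → plain interior:
  If types separate, elaborate interior earns payment 49 and plain interior earns 21.
  High-quality: elaborate interior gives 49 − 4 = 45; plain interior gives 21 − 5 = 16. No deviation. ✓
  Low-quality: plain interior gives 21 − 4 = 17; elaborate interior gives 49 − 41 = 8. No deviation. ✓
Both hold — the high-quality type sends elaborate interior.

elaborate interior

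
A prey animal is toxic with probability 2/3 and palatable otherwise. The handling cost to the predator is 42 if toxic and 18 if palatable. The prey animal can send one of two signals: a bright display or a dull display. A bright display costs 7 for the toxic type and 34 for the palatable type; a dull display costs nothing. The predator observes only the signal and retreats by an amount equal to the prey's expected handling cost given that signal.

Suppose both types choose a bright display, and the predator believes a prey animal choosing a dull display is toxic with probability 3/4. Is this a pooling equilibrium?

No

On the equilibrium path (bright display) the predator holds the prior 2/3 and pays 2/3·42 + 1/3·18 = 34. Off-path (dull display) belief 3/4 gives 3/4·42 + 1/4·18 = 36.
Toxic: bright display gives 34 − 7 = 27; dull display gives 36 − 0 = 36. Deviates. ✗
Palatable: bright display gives 34 − 34 = 0; dull display gives 36 − 0 = 36. Deviates. ✗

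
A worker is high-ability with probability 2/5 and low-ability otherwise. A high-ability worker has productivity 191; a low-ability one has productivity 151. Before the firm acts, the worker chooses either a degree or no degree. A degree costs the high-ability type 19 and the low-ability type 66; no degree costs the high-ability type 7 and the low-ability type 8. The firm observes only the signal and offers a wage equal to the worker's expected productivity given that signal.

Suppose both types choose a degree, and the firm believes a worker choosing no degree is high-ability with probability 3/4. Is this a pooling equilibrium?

No

On the equilibrium path (degree) the firm holds the prior 2/5 and pays 2/5·191 + 3/5·151 = 167. Off-path (no degree) belief 3/4 gives 3/4·191 + 1/4·151 = 181.
High-ability: degree gives 167 − 19 = 148; no degree gives 181 − 7 = 174. Deviates. ✗
Low-ability: degree gives 167 − 66 = 101; no degree gives 181 − 8 = 173. Deviates. ✗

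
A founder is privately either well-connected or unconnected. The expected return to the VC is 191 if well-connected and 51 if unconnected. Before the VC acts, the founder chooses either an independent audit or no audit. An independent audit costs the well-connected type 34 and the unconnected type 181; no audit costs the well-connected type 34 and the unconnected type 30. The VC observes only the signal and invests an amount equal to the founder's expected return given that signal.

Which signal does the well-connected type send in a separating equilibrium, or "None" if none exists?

Try well-connected → audit, unconnected → no audit:
  Under separation the VC infers type exactly: audit → well-connected (pays 191), no audit → unconnected (pays 51).
  Well-connected: audit gives 191 − 34 = 157; no audit gives 51 − 34 = 17. No deviation. ✓
  Unconnected: no audit gives 51 − 30 = 21; audit gives 191 − 181 = 10. No deviation. ✓
Both hold — the well-connected type sends audit.

audit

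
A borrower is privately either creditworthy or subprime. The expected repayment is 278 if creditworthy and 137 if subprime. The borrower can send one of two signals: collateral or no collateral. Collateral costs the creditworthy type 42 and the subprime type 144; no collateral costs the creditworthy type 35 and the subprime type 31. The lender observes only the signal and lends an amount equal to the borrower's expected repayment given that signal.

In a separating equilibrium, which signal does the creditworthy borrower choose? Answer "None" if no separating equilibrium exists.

None

Try creditworthy → collateral, subprime → no collateral:
  Under separation the lender infers type exactly: collateral → creditworthy (pays 278), no collateral → subprime (pays 137).
  Creditworthy: collateral gives 278 − 42 = 236; no collateral gives 137 − 35 = 102. No deviation. ✓
  Subprime: no collateral gives 137 − 31 = 106; collateral gives 278 − 144 = 134. Would deviate. ✗
Try creditworthy → no collateral, subprime → collateral:
  Under separation the lender infers type exactly: no collateral → creditworthy (pays 278), collateral → subprime (pays 137).
  Creditworthy: no collateral gives 278 − 35 = 243; collateral gives 137 − 42 = 95. No deviation. ✓
  Subprime: collateral gives 137 − 144 = -7; no collateral gives 278 − 31 = 247. Would deviate. ✗
Neither assignment is incentive-compatible.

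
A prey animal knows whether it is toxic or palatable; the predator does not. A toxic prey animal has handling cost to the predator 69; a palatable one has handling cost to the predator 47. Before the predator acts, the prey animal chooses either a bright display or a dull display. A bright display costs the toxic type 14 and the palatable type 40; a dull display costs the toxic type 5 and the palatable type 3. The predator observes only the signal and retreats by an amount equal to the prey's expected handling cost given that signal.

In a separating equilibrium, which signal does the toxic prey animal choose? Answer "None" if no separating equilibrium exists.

bright display

Try toxic → bright display, palatable → dull display:
  If types separate, bright display earns payment 69 and dull display earns 47.
  Toxic: bright display gives 69 − 14 = 55; dull display gives 47 − 5 = 42. No deviation. ✓
  Palatable: dull display gives 47 − 3 = 44; bright display gives 69 − 40 = 29. No deviation. ✓
Both hold — the toxic type sends bright display.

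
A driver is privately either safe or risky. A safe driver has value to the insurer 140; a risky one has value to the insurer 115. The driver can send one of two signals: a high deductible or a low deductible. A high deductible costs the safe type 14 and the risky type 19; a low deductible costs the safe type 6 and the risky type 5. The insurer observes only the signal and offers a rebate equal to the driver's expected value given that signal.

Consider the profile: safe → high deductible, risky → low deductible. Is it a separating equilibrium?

No

If types separate, high deductible earns payment 140 and low deductible earns 115.
Safe: high deductible gives 140 − 14 = 126; low deductible gives 115 − 6 = 109. No deviation. ✓
Risky: low deductible gives 115 − 5 = 110; high deductible gives 140 − 19 = 121. Would deviate. ✗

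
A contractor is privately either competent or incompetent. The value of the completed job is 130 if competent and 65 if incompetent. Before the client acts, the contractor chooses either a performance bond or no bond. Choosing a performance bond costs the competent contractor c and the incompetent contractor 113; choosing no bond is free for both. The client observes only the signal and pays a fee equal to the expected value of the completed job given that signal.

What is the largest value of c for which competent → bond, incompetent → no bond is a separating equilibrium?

Under separation: bond → competent (pays 130); no bond → incompetent (pays 65).
Incompetent: 65 − 0 = 65 ≥ 130 − 113 = 17. Holds regardless of c. ✓
Competent: 130 − c ≥ 65 − 0, so c ≤ 130 − 65 = 65.

65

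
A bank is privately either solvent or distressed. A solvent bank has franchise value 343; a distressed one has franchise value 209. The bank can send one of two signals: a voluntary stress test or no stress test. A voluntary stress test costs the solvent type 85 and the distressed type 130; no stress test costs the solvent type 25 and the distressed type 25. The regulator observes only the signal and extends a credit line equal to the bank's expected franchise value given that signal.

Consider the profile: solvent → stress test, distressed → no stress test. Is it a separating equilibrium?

No

If types separate, stress test earns payment 343 and no stress test earns 209.
Solvent: stress test gives 343 − 85 = 258; no stress test gives 209 − 25 = 184. No deviation. ✓
Distressed: no stress test gives 209 − 25 = 184; stress test gives 343 − 130 = 213. Would deviate. ✗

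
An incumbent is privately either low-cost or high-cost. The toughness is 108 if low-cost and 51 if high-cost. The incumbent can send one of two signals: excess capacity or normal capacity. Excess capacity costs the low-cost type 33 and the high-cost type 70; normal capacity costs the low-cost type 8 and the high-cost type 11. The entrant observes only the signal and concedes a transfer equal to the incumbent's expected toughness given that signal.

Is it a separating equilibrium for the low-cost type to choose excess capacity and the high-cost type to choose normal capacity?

If types separate, excess capacity earns payment 108 and normal capacity earns 51.
Low-cost: excess capacity gives 108 − 33 = 75; normal capacity gives 51 − 8 = 43. No deviation. ✓
High-cost: normal capacity gives 51 − 11 = 40; excess capacity gives 108 − 70 = 38. No deviation. ✓
Neither type gains from mimicking the other.

Yes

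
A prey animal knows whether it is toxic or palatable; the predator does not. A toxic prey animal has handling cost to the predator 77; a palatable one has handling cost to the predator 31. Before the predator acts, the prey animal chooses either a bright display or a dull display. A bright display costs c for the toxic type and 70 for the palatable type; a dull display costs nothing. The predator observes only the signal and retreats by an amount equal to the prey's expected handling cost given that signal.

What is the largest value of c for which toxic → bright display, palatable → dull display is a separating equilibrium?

Under separation: bright display → toxic (pays 77); dull display → palatable (pays 31).
Palatable: 31 − 0 = 31 ≥ 77 − 70 = 7. Holds regardless of c. ✓
Toxic: 77 − c ≥ 31 − 0, so c ≤ 77 − 31 = 46.

46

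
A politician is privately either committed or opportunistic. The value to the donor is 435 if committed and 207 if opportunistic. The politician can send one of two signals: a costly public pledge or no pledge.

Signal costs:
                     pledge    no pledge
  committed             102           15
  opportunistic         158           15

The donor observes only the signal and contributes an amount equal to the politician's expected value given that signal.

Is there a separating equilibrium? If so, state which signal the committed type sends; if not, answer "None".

None

Try committed → pledge, opportunistic → no pledge:
  Under separation the donor infers type exactly: pledge → committed (pays 435), no pledge → opportunistic (pays 207).
  Committed: pledge gives 435 − 102 = 333; no pledge gives 207 − 15 = 192. No deviation. ✓
  Opportunistic: no pledge gives 207 − 15 = 192; pledge gives 435 − 158 = 277. Would deviate. ✗
Try committed → no pledge, opportunistic → pledge:
  Under separation the donor infers type exactly: no pledge → committed (pays 435), pledge → opportunistic (pays 207).
  Committed: no pledge gives 435 − 15 = 420; pledge gives 207 − 102 = 105. No deviation. ✓
  Opportunistic: pledge gives 207 − 158 = 49; no pledge gives 435 − 15 = 420. Would deviate. ✗
Neither assignment is incentive-compatible.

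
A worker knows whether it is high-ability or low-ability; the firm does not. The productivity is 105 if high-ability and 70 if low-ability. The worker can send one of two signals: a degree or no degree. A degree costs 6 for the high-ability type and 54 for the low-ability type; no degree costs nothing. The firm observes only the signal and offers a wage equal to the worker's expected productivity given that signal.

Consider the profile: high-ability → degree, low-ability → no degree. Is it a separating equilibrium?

Yes

If types separate, degree earns payment 105 and no degree earns 70.
High-ability: degree gives 105 − 6 = 99; no degree gives 70 − 0 = 70. No deviation. ✓
Low-ability: no degree gives 70 − 0 = 70; degree gives 105 − 54 = 51. No deviation. ✓
Both incentive constraints hold.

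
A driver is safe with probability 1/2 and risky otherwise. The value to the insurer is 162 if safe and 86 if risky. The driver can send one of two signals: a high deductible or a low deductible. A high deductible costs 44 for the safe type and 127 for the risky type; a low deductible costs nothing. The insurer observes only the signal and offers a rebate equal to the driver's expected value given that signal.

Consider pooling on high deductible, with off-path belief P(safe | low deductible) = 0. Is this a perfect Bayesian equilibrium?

At the pooled signal (high deductible) the insurer holds the prior 1/2 and pays 1/2·162 + 1/2·86 = 124. Off-path (low deductible) belief 0 gives 0·162 + 1·86 = 86.
Safe: high deductible gives 124 − 44 = 80; low deductible gives 86 − 0 = 86. Deviates. ✗
Risky: high deductible gives 124 − 127 = -3; low deductible gives 86 − 0 = 86. Deviates. ✗

No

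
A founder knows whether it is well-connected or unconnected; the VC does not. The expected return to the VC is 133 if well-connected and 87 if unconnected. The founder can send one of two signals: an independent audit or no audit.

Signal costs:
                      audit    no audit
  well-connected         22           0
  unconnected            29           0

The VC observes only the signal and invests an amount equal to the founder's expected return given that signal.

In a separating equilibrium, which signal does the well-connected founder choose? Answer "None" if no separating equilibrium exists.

Try well-connected → audit, unconnected → no audit:
  If types separate, audit earns payment 133 and no audit earns 87.
  Well-connected: audit gives 133 − 22 = 111; no audit gives 87 − 0 = 87. No deviation. ✓
  Unconnected: no audit gives 87 − 0 = 87; audit gives 133 − 29 = 104. Would deviate. ✗
Try well-connected → no audit, unconnected → audit:
  If types separate, no audit earns payment 133 and audit earns 87.
  Well-connected: no audit gives 133 − 0 = 133; audit gives 87 − 22 = 65. No deviation. ✓
  Unconnected: audit gives 87 − 29 = 58; no audit gives 133 − 0 = 133. Would deviate. ✗
Neither assignment is incentive-compatible.

None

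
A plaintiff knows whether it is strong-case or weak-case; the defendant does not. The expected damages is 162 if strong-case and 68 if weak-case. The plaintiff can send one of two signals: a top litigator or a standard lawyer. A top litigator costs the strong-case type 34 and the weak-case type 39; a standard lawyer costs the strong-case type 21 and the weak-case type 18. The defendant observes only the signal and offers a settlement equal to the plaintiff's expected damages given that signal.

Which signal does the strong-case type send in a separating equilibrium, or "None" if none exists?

Try strong-case → top litigator, weak-case → standard lawyer:
  If types separate, top litigator earns payment 162 and standard lawyer earns 68.
  Strong-case: top litigator gives 162 − 34 = 128; standard lawyer gives 68 − 21 = 47. No deviation. ✓
  Weak-case: standard lawyer gives 68 − 18 = 50; top litigator gives 162 − 39 = 123. Would deviate. ✗
Try strong-case → standard lawyer, weak-case → top litigator:
  If types separate, standard lawyer earns payment 162 and top litigator earns 68.
  Strong-case: standard lawyer gives 162 − 21 = 141; top litigator gives 68 − 34 = 34. No deviation. ✓
  Weak-case: top litigator gives 68 − 39 = 29; standard lawyer gives 162 − 18 = 144. Would deviate. ✗
Neither assignment is incentive-compatible.

None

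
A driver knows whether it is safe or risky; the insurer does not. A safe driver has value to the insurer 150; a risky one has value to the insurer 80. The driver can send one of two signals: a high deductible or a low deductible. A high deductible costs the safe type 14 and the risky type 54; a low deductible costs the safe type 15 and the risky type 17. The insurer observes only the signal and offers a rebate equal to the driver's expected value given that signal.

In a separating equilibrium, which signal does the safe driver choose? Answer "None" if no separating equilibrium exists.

Try safe → high deductible, risky → low deductible:
  If types separate, high deductible earns payment 150 and low deductible earns 80.
  Safe: high deductible gives 150 − 14 = 136; low deductible gives 80 − 15 = 65. No deviation. ✓
  Risky: low deductible gives 80 − 17 = 63; high deductible gives 150 − 54 = 96. Would deviate. ✗
Try safe → low deductible, risky → high deductible:
  If types separate, low deductible earns payment 150 and high deductible earns 80.
  Safe: low deductible gives 150 − 15 = 135; high deductible gives 80 − 14 = 66. No deviation. ✓
  Risky: high deductible gives 80 − 54 = 26; low deductible gives 150 − 17 = 133. Would deviate. ✗
Neither assignment is incentive-compatible.

None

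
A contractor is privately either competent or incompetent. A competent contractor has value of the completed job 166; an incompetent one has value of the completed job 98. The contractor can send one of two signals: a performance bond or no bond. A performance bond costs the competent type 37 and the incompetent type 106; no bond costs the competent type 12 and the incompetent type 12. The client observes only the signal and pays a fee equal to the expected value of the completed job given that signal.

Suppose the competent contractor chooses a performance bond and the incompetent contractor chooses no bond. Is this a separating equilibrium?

If types separate, bond earns payment 166 and no bond earns 98.
Competent: bond gives 166 − 37 = 129; no bond gives 98 − 12 = 86. No deviation. ✓
Incompetent: no bond gives 98 − 12 = 86; bond gives 166 − 106 = 60. No deviation. ✓
Neither type gains from mimicking the other.

Yes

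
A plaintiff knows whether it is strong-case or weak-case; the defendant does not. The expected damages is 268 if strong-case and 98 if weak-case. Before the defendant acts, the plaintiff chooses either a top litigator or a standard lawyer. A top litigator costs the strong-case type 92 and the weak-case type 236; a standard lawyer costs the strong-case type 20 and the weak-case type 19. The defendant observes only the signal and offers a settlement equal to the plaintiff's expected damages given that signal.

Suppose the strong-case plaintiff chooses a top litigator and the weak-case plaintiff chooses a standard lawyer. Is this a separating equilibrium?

Under separation the defendant infers type exactly: top litigator → strong-case (pays 268), standard lawyer → weak-case (pays 98).
Strong-case: top litigator gives 268 − 92 = 176; standard lawyer gives 98 − 20 = 78. No deviation. ✓
Weak-case: standard lawyer gives 98 − 19 = 79; top litigator gives 268 − 236 = 32. No deviation. ✓
Neither type gains from mimicking the other.

Yes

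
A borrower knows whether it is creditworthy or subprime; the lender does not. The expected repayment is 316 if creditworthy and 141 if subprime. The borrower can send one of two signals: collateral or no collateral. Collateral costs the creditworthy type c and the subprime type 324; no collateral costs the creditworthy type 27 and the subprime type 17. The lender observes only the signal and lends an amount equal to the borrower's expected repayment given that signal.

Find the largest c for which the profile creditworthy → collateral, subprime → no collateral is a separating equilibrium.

202

Under separation: collateral → creditworthy (pays 316); no collateral → subprime (pays 141).
Subprime: 141 − 17 = 124 ≥ 316 − 324 = -8. Holds regardless of c. ✓
Creditworthy: 316 − c ≥ 141 − 27, so c ≤ 316 − 114 = 202.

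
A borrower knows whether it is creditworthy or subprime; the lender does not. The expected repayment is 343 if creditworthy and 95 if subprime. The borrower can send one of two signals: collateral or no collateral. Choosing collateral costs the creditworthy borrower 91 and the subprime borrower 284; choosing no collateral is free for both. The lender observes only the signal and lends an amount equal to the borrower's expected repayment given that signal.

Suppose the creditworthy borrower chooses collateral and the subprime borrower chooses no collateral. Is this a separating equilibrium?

If types separate, collateral earns payment 343 and no collateral earns 95.
Creditworthy: collateral gives 343 − 91 = 252; no collateral gives 95 − 0 = 95. No deviation. ✓
Subprime: no collateral gives 95 − 0 = 95; collateral gives 343 − 284 = 59. No deviation. ✓
Both incentive constraints hold.

Yes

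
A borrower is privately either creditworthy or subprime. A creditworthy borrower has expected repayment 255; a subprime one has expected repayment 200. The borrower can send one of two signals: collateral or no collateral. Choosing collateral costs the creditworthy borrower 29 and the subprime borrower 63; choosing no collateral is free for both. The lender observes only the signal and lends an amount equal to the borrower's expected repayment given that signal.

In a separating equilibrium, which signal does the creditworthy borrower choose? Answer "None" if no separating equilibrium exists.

Try creditworthy → collateral, subprime → no collateral:
  If types separate, collateral earns payment 255 and no collateral earns 200.
  Creditworthy: collateral gives 255 − 29 = 226; no collateral gives 200 − 0 = 200. No deviation. ✓
  Subprime: no collateral gives 200 − 0 = 200; collateral gives 255 − 63 = 192. No deviation. ✓
Both hold — the creditworthy type sends collateral.

collateral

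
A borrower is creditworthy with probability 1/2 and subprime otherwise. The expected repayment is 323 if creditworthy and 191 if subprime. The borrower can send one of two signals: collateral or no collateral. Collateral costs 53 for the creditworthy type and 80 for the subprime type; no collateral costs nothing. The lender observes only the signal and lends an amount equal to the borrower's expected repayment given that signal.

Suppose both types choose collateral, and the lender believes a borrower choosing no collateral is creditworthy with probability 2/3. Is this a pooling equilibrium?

On the equilibrium path (collateral) the lender holds the prior 1/2 and pays 1/2·323 + 1/2·191 = 257. Off-path (no collateral) belief 2/3 gives 2/3·323 + 1/3·191 = 279.
Creditworthy: collateral gives 257 − 53 = 204; no collateral gives 279 − 0 = 279. Deviates. ✗
Subprime: collateral gives 257 − 80 = 177; no collateral gives 279 − 0 = 279. Deviates. ✗

No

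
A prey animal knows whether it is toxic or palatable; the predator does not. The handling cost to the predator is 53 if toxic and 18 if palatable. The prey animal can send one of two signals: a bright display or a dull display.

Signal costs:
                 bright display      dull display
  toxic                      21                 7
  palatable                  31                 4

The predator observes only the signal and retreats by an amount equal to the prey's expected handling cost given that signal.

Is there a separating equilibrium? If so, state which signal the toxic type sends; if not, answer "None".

None

Try toxic → bright display, palatable → dull display:
  If types separate, bright display earns payment 53 and dull display earns 18.
  Toxic: bright display gives 53 − 21 = 32; dull display gives 18 − 7 = 11. No deviation. ✓
  Palatable: dull display gives 18 − 4 = 14; bright display gives 53 − 31 = 22. Would deviate. ✗
Try toxic → dull display, palatable → bright display:
  If types separate, dull display earns payment 53 and bright display earns 18.
  Toxic: dull display gives 53 − 7 = 46; bright display gives 18 − 21 = -3. No deviation. ✓
  Palatable: bright display gives 18 − 31 = -13; dull display gives 53 − 4 = 49. Would deviate. ✗
Neither assignment is incentive-compatible.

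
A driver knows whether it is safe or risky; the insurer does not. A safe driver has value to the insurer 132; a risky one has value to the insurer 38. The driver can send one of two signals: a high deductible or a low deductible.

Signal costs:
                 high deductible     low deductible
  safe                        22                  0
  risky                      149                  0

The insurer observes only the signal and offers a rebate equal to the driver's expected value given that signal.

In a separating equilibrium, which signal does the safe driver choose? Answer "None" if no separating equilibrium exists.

Try safe → high deductible, risky → low deductible:
  Under separation the insurer infers type exactly: high deductible → safe (pays 132), low deductible → risky (pays 38).
  Safe: high deductible gives 132 − 22 = 110; low deductible gives 38 − 0 = 38. No deviation. ✓
  Risky: low deductible gives 38 − 0 = 38; high deductible gives 132 − 149 = -17. No deviation. ✓
Both hold — the safe type sends high deductible.

high deductible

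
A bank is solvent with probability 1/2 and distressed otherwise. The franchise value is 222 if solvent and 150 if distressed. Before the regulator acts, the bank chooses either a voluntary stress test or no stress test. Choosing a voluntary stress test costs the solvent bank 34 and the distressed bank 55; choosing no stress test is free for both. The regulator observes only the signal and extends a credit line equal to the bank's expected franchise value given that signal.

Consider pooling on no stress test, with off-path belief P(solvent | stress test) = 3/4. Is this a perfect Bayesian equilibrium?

At the pooled signal (no stress test) the regulator holds the prior 1/2 and pays 1/2·222 + 1/2·150 = 186. Off-path (stress test) belief 3/4 gives 3/4·222 + 1/4·150 = 204.
Solvent: no stress test gives 186 − 0 = 186; stress test gives 204 − 34 = 170. Stays. ✓
Distressed: no stress test gives 186 − 0 = 186; stress test gives 204 − 55 = 149. Stays. ✓

Yes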